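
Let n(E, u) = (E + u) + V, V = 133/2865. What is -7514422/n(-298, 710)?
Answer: -21528819030/1180513 ≈ -18237.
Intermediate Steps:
V = 133/2865 (V = 133*(1/2865) = 133/2865 ≈ 0.046422)
n(E, u) = 133/2865 + E + u (n(E, u) = (E + u) + 133/2865 = 133/2865 + E + u)
-7514422/n(-298, 710) = -7514422/(133/2865 - 298 + 710) = -7514422/1180513/2865 = -7514422*2865/1180513 = -21528819030/1180513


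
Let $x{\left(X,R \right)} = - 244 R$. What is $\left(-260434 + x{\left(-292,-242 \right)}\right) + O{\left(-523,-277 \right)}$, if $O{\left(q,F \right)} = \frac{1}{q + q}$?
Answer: $- \frac{210649757}{1046} \approx -2.0139 \cdot 10^{5}$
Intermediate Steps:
$O{\left(q,F \right)} = \frac{1}{2 q}$
$\left(-260434 + x{\left(-292,-242 \right)}\right) + O{\left(-523,-277 \right)} = \left(-260434 - -59048\right) + \frac{1}{2 \left(-523\right)} = \left(-260434 + 59048\right) + \frac{1}{2} \left(- \frac{1}{523}\right) = -201386 - \frac{1}{1046} = - \frac{210649757}{1046}$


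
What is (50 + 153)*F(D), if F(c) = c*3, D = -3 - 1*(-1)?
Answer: -1218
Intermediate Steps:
D = -2 (D = -3 + 1 = -2)
F(c) = 3*c
(50 + 153)*F(D) = (50 + 153)*(3*(-2)) = 203*(-6) = -1218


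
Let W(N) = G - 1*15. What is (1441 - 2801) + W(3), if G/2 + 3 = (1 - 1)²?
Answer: -1381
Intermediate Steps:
G = -6 (G = -6 + 2*(1 - 1)² = -6 + 2*0² = -6 + 2*0 = -6 + 0 = -6)
W(N) = -21 (W(N) = -6 - 1*15 = -6 - 15 = -21)
(1441 - 2801) + W(3) = (1441 - 2801) - 21 = -1360 - 21 = -1381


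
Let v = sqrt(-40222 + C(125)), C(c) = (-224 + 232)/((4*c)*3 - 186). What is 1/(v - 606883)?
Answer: -398722131/241977709453523 - 15*I*sqrt(77163482)/241977709453523 ≈ -1.6478e-6 - 5.4453e-10*I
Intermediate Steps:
C(c) = 8/(-186 + 12*c) (C(c) = 8/(12*c - 186) = 8/(-186 + 12*c))
v = 5*I*sqrt(77163482)/219 (v = sqrt(-40222 + 4/(3*(-31 + 2*125))) = sqrt(-40222 + 4/(3*(-31 + 250))) = sqrt(-40222 + (4/3)/219) = sqrt(-40222 + (4/3)*(1/219)) = sqrt(-40222 + 4/657) = sqrt(-26425850/657) = 5*I*sqrt(77163482)/219 ≈ 200.55*I)
1/(v - 606883) = 1/(5*I*sqrt(77163482)/219 - 606883) = 1/(-606883 + 5*I*sqrt(77163482)/219)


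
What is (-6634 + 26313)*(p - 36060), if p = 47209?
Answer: 219401171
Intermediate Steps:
(-6634 + 26313)*(p - 36060) = (-6634 + 26313)*(47209 - 36060) = 19679*11149 = 219401171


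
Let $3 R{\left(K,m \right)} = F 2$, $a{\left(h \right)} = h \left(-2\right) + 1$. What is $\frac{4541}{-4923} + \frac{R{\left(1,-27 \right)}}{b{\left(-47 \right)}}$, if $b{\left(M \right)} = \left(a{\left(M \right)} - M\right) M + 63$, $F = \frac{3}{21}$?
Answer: $- \frac{210147139}{227821671} \approx -0.92242$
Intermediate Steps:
$a{\left(h \right)} = 1 - 2 h$ ($a{\left(h \right)} = - 2 h + 1 = 1 - 2 h$)
$F = \frac{1}{7}$ ($F = 3 \cdot \frac{1}{21} = \frac{1}{7} \approx 0.14286$)
$b{\left(M \right)} = 63 + M \left(1 - 3 M\right)$ ($b{\left(M \right)} = \left(\left(1 - 2 M\right) - M\right) M + 63 = \left(1 - 3 M\right) M + 63 = M \left(1 - 3 M\right) + 63 = 63 + M \left(1 - 3 M\right)$)
$R{\left(K,m \right)} = \frac{2}{21}$ ($R{\left(K,m \right)} = \frac{\frac{1}{7} \cdot 2}{3} = \frac{1}{3} \cdot \frac{2}{7} = \frac{2}{21}$)
$\frac{4541}{-4923} + \frac{R{\left(1,-27 \right)}}{b{\left(-47 \right)}} = \frac{4541}{-4923} + \frac{2}{21 \left(63 - 47 - 3 \left(-47\right)^{2}\right)} = 4541 \left(- \frac{1}{4923}\right) + \frac{2}{21 \left(63 - 47 - 6627\right)} = - \frac{4541}{4923} + \frac{2}{21 \left(63 - 47 - 6627\right)} = - \frac{4541}{4923} + \frac{2}{21 \left(-6611\right)} = - \frac{4541}{4923} + \frac{2}{21} \left(- \frac{1}{6611}\right) = - \frac{4541}{4923} - \frac{2}{138831} = - \frac{210147139}{227821671}$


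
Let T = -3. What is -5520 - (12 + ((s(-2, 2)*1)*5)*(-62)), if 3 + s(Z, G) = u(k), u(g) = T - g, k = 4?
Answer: -8632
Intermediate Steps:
u(g) = -3 - g
s(Z, G) = -10 (s(Z, G) = -3 + (-3 - 1*4) = -3 + (-3 - 4) = -3 - 7 = -10)
-5520 - (12 + ((s(-2, 2)*1)*5)*(-62)) = -5520 - (12 + (-10*1*5)*(-62)) = -5520 - (12 - 10*5*(-62)) = -5520 - (12 - 50*(-62)) = -5520 - (12 + 3100) = -5520 - 1*3112 = -5520 - 3112 = -8632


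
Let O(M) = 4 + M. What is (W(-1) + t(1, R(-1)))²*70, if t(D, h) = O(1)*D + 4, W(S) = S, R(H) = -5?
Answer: 4480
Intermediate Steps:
t(D, h) = 4 + 5*D (t(D, h) = (4 + 1)*D + 4 = 5*D + 4 = 4 + 5*D)
(W(-1) + t(1, R(-1)))²*70 = (-1 + (4 + 5*1))²*70 = (-1 + (4 + 5))²*70 = (-1 + 9)²*70 = 8²*70 = 64*70 = 4480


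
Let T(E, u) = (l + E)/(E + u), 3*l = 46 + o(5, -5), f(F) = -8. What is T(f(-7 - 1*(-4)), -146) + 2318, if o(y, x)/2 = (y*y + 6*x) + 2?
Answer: 535450/231 ≈ 2318.0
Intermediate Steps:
o(y, x) = 4 + 2*y² + 12*x (o(y, x) = 2*((y*y + 6*x) + 2) = 2*((y² + 6*x) + 2) = 2*(2 + y² + 6*x) = 4 + 2*y² + 12*x)
l = 40/3 (l = (46 + (4 + 2*5² + 12*(-5)))/3 = (46 + (4 + 2*25 - 60))/3 = (46 + (4 + 50 - 60))/3 = (46 - 6)/3 = (⅓)*40 = 40/3 ≈ 13.333)
T(E, u) = (40/3 + E)/(E + u)
T(f(-7 - 1*(-4)), -146) + 2318 = (40/3 - 8)/(-8 - 146) + 2318 = (16/3)/(-154) + 2318 = -1/154*16/3 + 2318 = -8/231 + 2318 = 535450/231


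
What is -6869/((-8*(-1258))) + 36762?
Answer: 369965899/10064 ≈ 36761.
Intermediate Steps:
-6869/((-8*(-1258))) + 36762 = -6869/10064 + 36762 = 369965899/10064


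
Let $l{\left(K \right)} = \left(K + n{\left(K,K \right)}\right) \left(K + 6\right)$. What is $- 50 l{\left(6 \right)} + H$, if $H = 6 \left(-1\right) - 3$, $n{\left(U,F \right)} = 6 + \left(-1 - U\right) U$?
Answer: $17991$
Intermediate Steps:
$n{\left(U,F \right)} = 6 + U \left(-1 - U\right)$
$H = -9$ ($H = -6 - 3 = -9$)
$l{\left(K \right)} = \left(6 + K\right) \left(6 - K^{2}\right)$ ($l{\left(K \right)} = \left(K - \left(-6 + K + K^{2}\right)\right) \left(K + 6\right) = \left(6 - K^{2}\right) \left(6 + K\right) = \left(6 + K\right) \left(6 - K^{2}\right)$)
$- 50 l{\left(6 \right)} + H = - 50 \left(36 - 6^{3} - 6 \cdot 6^{2} + 6 \cdot 6\right) - 9 = - 50 \left(36 - 216 - 216 + 36\right) - 9 = \left(-50\right) \left(-360\right) - 9 = 18000 - 9 = 17991$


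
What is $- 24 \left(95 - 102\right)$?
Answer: $168$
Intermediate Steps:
$- 24 \left(95 - 102\right) = \left(-24\right) \left(-7\right) = 168$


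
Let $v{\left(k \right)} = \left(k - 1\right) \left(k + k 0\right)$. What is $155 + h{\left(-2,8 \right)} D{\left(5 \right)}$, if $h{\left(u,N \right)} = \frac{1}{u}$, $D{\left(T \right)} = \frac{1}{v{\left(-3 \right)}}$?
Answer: $\frac{3719}{24} \approx 154.96$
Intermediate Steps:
$v{\left(k \right)} = k \left(-1 + k\right)$ ($v{\left(k \right)} = \left(-1 + k\right) \left(k + 0\right) = \left(-1 + k\right) k = k \left(-1 + k\right)$)
$D{\left(T \right)} = \frac{1}{12}$ ($D{\left(T \right)} = \frac{1}{\left(-3\right) \left(-1 - 3\right)} = \frac{1}{\left(-3\right) \left(-4\right)} = \frac{1}{12}$)
$155 + h{\left(-2,8 \right)} D{\left(5 \right)} = 155 + \frac{1}{-2} \cdot \frac{1}{12} = 155 - \frac{1}{24} = \frac{3719}{24}$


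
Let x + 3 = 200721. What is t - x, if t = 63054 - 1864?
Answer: -139528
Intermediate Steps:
x = 200718 (x = -3 + 200721 = 200718)
t = 61190
t - x = 61190 - 1*200718 = 61190 - 200718 = -139528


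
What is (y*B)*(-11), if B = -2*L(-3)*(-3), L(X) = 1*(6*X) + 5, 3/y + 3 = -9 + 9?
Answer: -858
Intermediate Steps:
y = -1 (y = 3/(-3 + (-9 + 9)) = 3/(-3 + 0) = 3/(-3) = 3*(-⅓) = -1)
L(X) = 5 + 6*X (L(X) = 6*X + 5 = 5 + 6*X)
B = -78 (B = -2*(5 + 6*(-3))*(-3) = -2*(5 - 18)*(-3) = -2*(-13)*(-3) = 26*(-3) = -78)
(y*B)*(-11) = -1*(-78)*(-11) = 78*(-11) = -858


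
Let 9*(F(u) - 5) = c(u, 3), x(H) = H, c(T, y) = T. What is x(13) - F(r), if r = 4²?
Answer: 56/9 ≈ 6.2222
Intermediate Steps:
r = 16
F(u) = 5 + u/9
x(13) - F(r) = 13 - (5 + (⅑)*16) = 13 - (5 + 16/9) = 13 - 1*61/9 = 13 - 61/9 = 56/9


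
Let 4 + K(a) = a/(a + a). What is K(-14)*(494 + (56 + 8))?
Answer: -1953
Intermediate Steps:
K(a) = -7/2 (K(a) = -4 + a/(a + a) = -4 + a/((2*a)) = -4 + (1/(2*a))*a = -4 + ½ = -7/2)
K(-14)*(494 + (56 + 8)) = -7*(494 + (56 + 8))/2 = -7*(494 + 64)/2 = -7/2*558 = -1953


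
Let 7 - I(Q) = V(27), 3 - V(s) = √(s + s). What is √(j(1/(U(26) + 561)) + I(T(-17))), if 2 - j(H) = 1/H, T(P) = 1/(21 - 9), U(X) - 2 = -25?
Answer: √(-532 + 3*√6) ≈ 22.905*I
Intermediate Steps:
U(X) = -23 (U(X) = 2 - 25 = -23)
V(s) = 3 - √2*√s (V(s) = 3 - √(s + s) = 3 - √(2*s) = 3 - √2*√s)
T(P) = 1/12
j(H) = 2 - 1/H
I(Q) = 4 + 3*√6 (I(Q) = 7 - (3 - √2*√27) = 7 - (3 - √2*3*√3) = 7 - (3 - 3*√6) = 7 + (-3 + 3*√6) = 4 + 3*√6)
√(j(1/(U(26) + 561)) + I(T(-17))) = √((2 - 1/(1/(-23 + 561))) + (4 + 3*√6)) = √((2 - 1/(1/538)) + (4 + 3*√6)) = √((2 - 1/1/538) + (4 + 3*√6)) = √((2 - 1*538) + (4 + 3*√6)) = √((2 - 538) + (4 + 3*√6)) = √(-536 + (4 + 3*√6)) = √(-532 + 3*√6)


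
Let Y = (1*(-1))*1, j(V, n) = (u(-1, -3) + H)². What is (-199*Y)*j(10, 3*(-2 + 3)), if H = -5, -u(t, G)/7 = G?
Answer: 50944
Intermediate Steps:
u(t, G) = -7*G
j(V, n) = 256 (j(V, n) = (-7*(-3) - 5)² = (21 - 5)² = 16² = 256)
Y = -1 (Y = -1*1 = -1)
(-199*Y)*j(10, 3*(-2 + 3)) = -199*(-1)*256 = 199*256 = 50944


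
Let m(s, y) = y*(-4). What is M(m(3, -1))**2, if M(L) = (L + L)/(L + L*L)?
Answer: 4/25 ≈ 0.16000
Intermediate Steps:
m(s, y) = -4*y
M(L) = 2*L/(L + L**2) (M(L) = (2*L)/(L + L**2) = 2*L/(L + L**2))
M(m(3, -1))**2 = (2/(1 - 4*(-1)))**2 = (2/(1 + 4))**2 = (2/5)**2 = 4/25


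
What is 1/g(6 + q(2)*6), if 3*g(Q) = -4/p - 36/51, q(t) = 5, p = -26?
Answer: -663/122 ≈ -5.4344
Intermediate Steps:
g(Q) = -122/663 (g(Q) = (-4/(-26) - 36/51)/3 = (-4*(-1/26) - 36*1/51)/3 = (2/13 - 12/17)/3 = (⅓)*(-122/221) = -122/663)
1/g(6 + q(2)*6) = 1/(-122/663) = -663/122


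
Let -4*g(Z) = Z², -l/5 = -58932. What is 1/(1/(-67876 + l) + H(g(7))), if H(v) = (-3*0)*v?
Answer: 226784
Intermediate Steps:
l = 294660 (l = -5*(-58932) = 294660)
g(Z) = -Z²/4
H(v) = 0 (H(v) = 0*v = 0)
1/(1/(-67876 + l) + H(g(7))) = 1/(1/(-67876 + 294660) + 0) = 1/(1/226784 + 0) = 1/(1/226784) = 226784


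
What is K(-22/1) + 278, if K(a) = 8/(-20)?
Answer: 1388/5 ≈ 277.60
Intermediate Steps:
K(a) = -⅖ (K(a) = 8*(-1/20) = -⅖)
K(-22/1) + 278 = -⅖ + 278 = 1388/5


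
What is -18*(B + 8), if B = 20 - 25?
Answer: -54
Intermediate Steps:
B = -5
-18*(B + 8) = -18*(-5 + 8) = -18*3 = -54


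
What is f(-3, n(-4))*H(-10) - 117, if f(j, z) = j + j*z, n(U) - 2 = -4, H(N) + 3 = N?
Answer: -156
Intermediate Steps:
H(N) = -3 + N
n(U) = -2 (n(U) = 2 - 4 = -2)
f(-3, n(-4))*H(-10) - 117 = (-3*(1 - 2))*(-3 - 10) - 117 = -3*(-1)*(-13) - 117 = 3*(-13) - 117 = -39 - 117 = -156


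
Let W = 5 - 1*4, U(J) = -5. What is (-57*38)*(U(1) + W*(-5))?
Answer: 21660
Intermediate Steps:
W = 1 (W = 5 - 4 = 1)
(-57*38)*(U(1) + W*(-5)) = (-57*38)*(-5 + 1*(-5)) = -2166*(-5 - 5) = -2166*(-10) = 21660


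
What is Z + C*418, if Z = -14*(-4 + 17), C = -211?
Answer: -88380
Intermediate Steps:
Z = -182 (Z = -14*13 = -182)
Z + C*418 = -182 - 211*418 = -182 - 88198 = -88380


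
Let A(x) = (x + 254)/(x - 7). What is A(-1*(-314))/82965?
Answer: 568/25470255 ≈ 2.2301e-5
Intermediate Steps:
A(x) = (254 + x)/(-7 + x)
A(-1*(-314))/82965 = ((254 - 1*(-314))/(-7 - 1*(-314)))/82965 = ((254 + 314)/(-7 + 314))*(1/82965) = (568/307)*(1/82965) = 568/25470255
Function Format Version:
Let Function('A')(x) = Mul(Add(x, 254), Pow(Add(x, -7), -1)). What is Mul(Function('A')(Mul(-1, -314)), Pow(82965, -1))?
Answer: Rational(568, 25470255) ≈ 2.2301e-5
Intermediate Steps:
Function('A')(x) = Mul(Pow(Add(-7, x), -1), Add(254, x)) (Function('A')(x) = Mul(Add(254, x), Pow(Add(-7, x), -1)) = Mul(Pow(Add(-7, x), -1), Add(254, x)))
Mul(Function('A')(Mul(-1, -314)), Pow(82965, -1)) = Mul(Mul(Pow(Add(-7, Mul(-1, -314)), -1), Add(254, Mul(-1, -314))), Pow(82965, -1)) = Mul(Mul(Pow(Add(-7, 314), -1), Add(254, 314)), Rational(1, 82965)) = Mul(Mul(Pow(307, -1), 568), Rational(1, 82965)) = Mul(Mul(Rational(1, 307), 568), Rational(1, 82965)) = Mul(Rational(568, 307), Rational(1, 82965)) = Rational(568, 25470255)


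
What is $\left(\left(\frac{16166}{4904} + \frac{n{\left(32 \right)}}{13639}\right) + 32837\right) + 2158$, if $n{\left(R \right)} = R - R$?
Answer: $\frac{85815823}{2452} \approx 34998.0$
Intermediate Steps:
$n{\left(R \right)} = 0$
$\left(\left(\frac{16166}{4904} + \frac{n{\left(32 \right)}}{13639}\right) + 32837\right) + 2158 = \left(\left(\frac{16166}{4904} + \frac{0}{13639}\right) + 32837\right) + 2158 = \left(\left(16166 \cdot \frac{1}{4904} + 0 \cdot \frac{1}{13639}\right) + 32837\right) + 2158 = \left(\left(\frac{8083}{2452} + 0\right) + 32837\right) + 2158 = \left(\frac{8083}{2452} + 32837\right) + 2158 = \frac{80524407}{2452} + 2158 = \frac{85815823}{2452}$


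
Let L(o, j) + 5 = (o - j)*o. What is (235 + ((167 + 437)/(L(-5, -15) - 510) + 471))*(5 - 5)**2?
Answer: 0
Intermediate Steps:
L(o, j) = -5 + o*(o - j) (L(o, j) = -5 + (o - j)*o = -5 + o*(o - j))
(235 + ((167 + 437)/(L(-5, -15) - 510) + 471))*(5 - 5)**2 = (235 + ((167 + 437)/((-5 + (-5)**2 - 1*(-15)*(-5)) - 510) + 471))*(5 - 5)**2 = (235 + (604/((-5 + 25 - 75) - 510) + 471))*0**2 = (235 + (604/(-55 - 510) + 471))*0 = (235 + (604/(-565) + 471))*0 = (235 + (604*(-1/565) + 471))*0 = (235 + (-604/565 + 471))*0 = (235 + 265511/565)*0 = (398286/565)*0 = 0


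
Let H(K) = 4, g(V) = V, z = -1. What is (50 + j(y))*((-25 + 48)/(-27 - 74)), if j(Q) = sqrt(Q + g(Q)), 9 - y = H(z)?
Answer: -1150/101 - 23*sqrt(10)/101 ≈ -12.106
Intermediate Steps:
y = 5 (y = 9 - 1*4 = 9 - 4 = 5)
j(Q) = sqrt(2)*sqrt(Q) (j(Q) = sqrt(Q + Q) = sqrt(2*Q) = sqrt(2)*sqrt(Q))
(50 + j(y))*((-25 + 48)/(-27 - 74)) = (50 + sqrt(2)*sqrt(5))*((-25 + 48)/(-27 - 74)) = (50 + sqrt(10))*(23/(-101)) = (50 + sqrt(10))*(23*(-1/101)) = (50 + sqrt(10))*(-23/101) = -1150/101 - 23*sqrt(10)/101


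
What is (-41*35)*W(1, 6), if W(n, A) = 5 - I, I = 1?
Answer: -5740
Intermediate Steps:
W(n, A) = 4 (W(n, A) = 5 - 1*1 = 5 - 1 = 4)
(-41*35)*W(1, 6) = -41*35*4 = -1435*4 = -5740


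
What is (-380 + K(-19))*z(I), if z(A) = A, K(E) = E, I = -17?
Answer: 6783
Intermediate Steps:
(-380 + K(-19))*z(I) = (-380 - 19)*(-17) = -399*(-17) = 6783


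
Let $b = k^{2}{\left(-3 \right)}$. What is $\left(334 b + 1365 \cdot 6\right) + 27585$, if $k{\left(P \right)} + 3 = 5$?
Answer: $37111$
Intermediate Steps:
$k{\left(P \right)} = 2$ ($k{\left(P \right)} = -3 + 5 = 2$)
$b = 4$ ($b = 2^{2} = 4$)
$\left(334 b + 1365 \cdot 6\right) + 27585 = \left(334 \cdot 4 + 1365 \cdot 6\right) + 27585 = \left(1336 + 8190\right) + 27585 = 9526 + 27585 = 37111$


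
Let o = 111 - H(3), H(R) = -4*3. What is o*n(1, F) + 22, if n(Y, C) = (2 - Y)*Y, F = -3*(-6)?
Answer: 145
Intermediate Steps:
F = 18
H(R) = -12
o = 123 (o = 111 - 1*(-12) = 111 + 12 = 123)
n(Y, C) = Y*(2 - Y)
o*n(1, F) + 22 = 123*(1*(2 - 1*1)) + 22 = 123*(1*(2 - 1)) + 22 = 123*(1*1) + 22 = 123*1 + 22 = 123 + 22 = 145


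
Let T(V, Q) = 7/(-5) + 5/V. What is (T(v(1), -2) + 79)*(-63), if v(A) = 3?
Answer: -24969/5 ≈ -4993.8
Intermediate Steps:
T(V, Q) = -7/5 + 5/V (T(V, Q) = 7*(-1/5) + 5/V = -7/5 + 5/V)
(T(v(1), -2) + 79)*(-63) = ((-7/5 + 5/3) + 79)*(-63) = (4/15 + 79)*(-63) = (1189/15)*(-63) = -24969/5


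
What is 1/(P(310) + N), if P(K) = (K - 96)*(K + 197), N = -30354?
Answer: 1/78144 ≈ 1.2797e-5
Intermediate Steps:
P(K) = (-96 + K)*(197 + K)
1/(P(310) + N) = 1/((-18912 + 310² + 101*310) - 30354) = 1/((-18912 + 96100 + 31310) - 30354) = 1/(108498 - 30354) = 1/78144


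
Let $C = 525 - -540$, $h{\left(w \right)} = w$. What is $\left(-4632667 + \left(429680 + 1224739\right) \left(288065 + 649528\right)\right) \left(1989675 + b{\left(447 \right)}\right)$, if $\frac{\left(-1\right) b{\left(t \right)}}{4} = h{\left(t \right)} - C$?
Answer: $3090152766828597600$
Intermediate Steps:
$C = 1065$ ($C = 525 + 540 = 1065$)
$b{\left(t \right)} = 4260 - 4 t$ ($b{\left(t \right)} = - 4 \left(t - 1065\right) = - 4 \left(-1065 + t\right) = 4260 - 4 t$)
$\left(-4632667 + \left(429680 + 1224739\right) \left(288065 + 649528\right)\right) \left(1989675 + b{\left(447 \right)}\right) = \left(-4632667 + \left(429680 + 1224739\right) \left(288065 + 649528\right)\right) \left(1989675 + \left(4260 - 1788\right)\right) = \left(-4632667 + 1654419 \cdot 937593\right) \left(1989675 + \left(4260 - 1788\right)\right) = \left(-4632667 + 1551171673467\right) \left(1989675 + 2472\right) = 1551167040800 \cdot 1992147 = 3090152766828597600$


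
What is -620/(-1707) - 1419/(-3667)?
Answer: 4695773/6259569 ≈ 0.75018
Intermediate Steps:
-620/(-1707) - 1419/(-3667) = -620*(-1/1707) - 1419*(-1/3667) = 620/1707 + 1419/3667 = 4695773/6259569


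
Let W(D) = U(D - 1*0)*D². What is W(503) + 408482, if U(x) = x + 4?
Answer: 128684045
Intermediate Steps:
U(x) = 4 + x
W(D) = D²*(4 + D) (W(D) = (4 + (D - 1*0))*D² = (4 + (D + 0))*D² = (4 + D)*D² = D²*(4 + D))
W(503) + 408482 = 503²*(4 + 503) + 408482 = 253009*507 + 408482 = 128275563 + 408482 = 128684045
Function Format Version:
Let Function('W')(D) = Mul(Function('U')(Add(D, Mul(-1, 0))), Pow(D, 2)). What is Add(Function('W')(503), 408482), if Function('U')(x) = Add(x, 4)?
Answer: 128684045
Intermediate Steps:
Function('U')(x) = Add(4, x)
Function('W')(D) = Mul(Pow(D, 2), Add(4, D)) (Function('W')(D) = Mul(Add(4, Add(D, Mul(-1, 0))), Pow(D, 2)) = Mul(Add(4, Add(D, 0)), Pow(D, 2)) = Mul(Add(4, D), Pow(D, 2)) = Mul(Pow(D, 2), Add(4, D)))
Add(Function('W')(503), 408482) = Add(Mul(Pow(503, 2), Add(4, 503)), 408482) = Add(Mul(253009, 507), 408482) = Add(128275563, 408482) = 128684045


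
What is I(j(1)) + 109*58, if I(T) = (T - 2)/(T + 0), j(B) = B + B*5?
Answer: 18968/3 ≈ 6322.7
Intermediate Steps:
j(B) = 6*B (j(B) = B + 5*B = 6*B)
I(T) = (-2 + T)/T
I(j(1)) + 109*58 = (-2 + 6*1)/((6*1)) + 109*58 = (-2 + 6)/6 + 6322 = (⅙)*4 + 6322 = ⅔ + 6322 = 18968/3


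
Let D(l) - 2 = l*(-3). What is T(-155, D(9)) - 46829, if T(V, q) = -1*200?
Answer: -47029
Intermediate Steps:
D(l) = 2 - 3*l (D(l) = 2 + l*(-3) = 2 - 3*l)
T(V, q) = -200
T(-155, D(9)) - 46829 = -200 - 46829 = -47029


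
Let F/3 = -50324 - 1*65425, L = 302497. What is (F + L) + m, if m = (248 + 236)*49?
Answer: -21034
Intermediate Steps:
F = -347247 (F = 3*(-50324 - 1*65425) = 3*(-50324 - 65425) = 3*(-115749) = -347247)
m = 23716 (m = 484*49 = 23716)
(F + L) + m = (-347247 + 302497) + 23716 = -44750 + 23716 = -21034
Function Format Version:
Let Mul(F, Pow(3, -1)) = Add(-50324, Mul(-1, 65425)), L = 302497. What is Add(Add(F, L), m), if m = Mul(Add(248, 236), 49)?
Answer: -21034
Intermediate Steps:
F = -347247 (F = Mul(3, Add(-50324, Mul(-1, 65425))) = Mul(3, Add(-50324, -65425)) = Mul(3, -115749) = -347247)
m = 23716 (m = Mul(484, 49) = 23716)
Add(Add(F, L), m) = Add(Add(-347247, 302497), 23716) = Add(-44750, 23716) = -21034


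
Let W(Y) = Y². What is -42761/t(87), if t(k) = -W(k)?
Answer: 42761/7569 ≈ 5.6495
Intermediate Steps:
t(k) = -k²
-42761/t(87) = -42761/((-1*87²)) = -42761/((-1*7569)) = -42761/(-7569) = -42761*(-1/7569) = 42761/7569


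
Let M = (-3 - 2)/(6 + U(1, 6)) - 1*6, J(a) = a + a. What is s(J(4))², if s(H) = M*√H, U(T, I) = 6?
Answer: 5929/18 ≈ 329.39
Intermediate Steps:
J(a) = 2*a
M = -77/12 (M = (-3 - 2)/(6 + 6) - 1*6 = -5/12 - 6 = -77/12 ≈ -6.4167)
s(H) = -77*√H/12
s(J(4))² = (-77*2*√2/12)² = (-77*√2/6)² = 5929/18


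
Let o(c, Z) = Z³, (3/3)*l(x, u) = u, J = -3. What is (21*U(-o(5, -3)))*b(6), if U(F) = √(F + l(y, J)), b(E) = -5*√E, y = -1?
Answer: -1260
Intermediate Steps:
l(x, u) = u
U(F) = √(-3 + F) (U(F) = √(F - 3) = √(-3 + F))
(21*U(-o(5, -3)))*b(6) = (21*√(-3 - 1*(-3)³))*(-5*√6) = (21*√(-3 - 1*(-27)))*(-5*√6) = (21*√(-3 + 27))*(-5*√6) = (21*√24)*(-5*√6) = (21*(2*√6))*(-5*√6) = (42*√6)*(-5*√6) = -1260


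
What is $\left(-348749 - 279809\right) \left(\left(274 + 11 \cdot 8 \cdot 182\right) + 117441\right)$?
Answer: $-84057689898$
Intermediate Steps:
$\left(-348749 - 279809\right) \left(\left(274 + 11 \cdot 8 \cdot 182\right) + 117441\right) = - 628558 \left(\left(274 + 88 \cdot 182\right) + 117441\right) = - 628558 \left(\left(274 + 16016\right) + 117441\right) = - 628558 \left(16290 + 117441\right) = \left(-628558\right) 133731 = -84057689898$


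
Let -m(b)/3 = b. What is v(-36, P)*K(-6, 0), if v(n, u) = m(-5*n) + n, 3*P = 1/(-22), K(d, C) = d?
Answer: 3456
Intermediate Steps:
m(b) = -3*b
P = -1/66 (P = (⅓)/(-22) = (⅓)*(-1/22) = -1/66 ≈ -0.015152)
v(n, u) = 16*n (v(n, u) = -(-15)*n + n = 15*n + n = 16*n)
v(-36, P)*K(-6, 0) = (16*(-36))*(-6) = -576*(-6) = 3456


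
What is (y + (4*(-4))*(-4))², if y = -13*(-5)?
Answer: 16641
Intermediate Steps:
y = 65
(y + (4*(-4))*(-4))² = (65 + (4*(-4))*(-4))² = (65 - 16*(-4))² = (65 + 64)² = 129² = 16641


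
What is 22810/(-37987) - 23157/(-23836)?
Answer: 335965799/905458132 ≈ 0.37105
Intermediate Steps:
22810/(-37987) - 23157/(-23836) = 22810*(-1/37987) - 23157*(-1/23836) = -22810/37987 + 23157/23836 = 335965799/905458132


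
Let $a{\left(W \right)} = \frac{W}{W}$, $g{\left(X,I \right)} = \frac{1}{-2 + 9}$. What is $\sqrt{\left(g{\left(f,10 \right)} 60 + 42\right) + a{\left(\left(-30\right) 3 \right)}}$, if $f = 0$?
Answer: $\frac{19 \sqrt{7}}{7} \approx 7.1813$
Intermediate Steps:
$g{\left(X,I \right)} = \frac{1}{7}$
$a{\left(W \right)} = 1$
$\sqrt{\left(g{\left(f,10 \right)} 60 + 42\right) + a{\left(\left(-30\right) 3 \right)}} = \sqrt{\left(\frac{1}{7} \cdot 60 + 42\right) + 1} = \sqrt{\left(\frac{60}{7} + 42\right) + 1} = \sqrt{\frac{354}{7} + 1} = \sqrt{\frac{361}{7}} = \frac{19 \sqrt{7}}{7}$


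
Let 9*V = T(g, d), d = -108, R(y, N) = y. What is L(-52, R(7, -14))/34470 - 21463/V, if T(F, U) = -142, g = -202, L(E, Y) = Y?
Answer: 1664616871/1223685 ≈ 1360.3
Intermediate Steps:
V = -142/9 (V = (⅑)*(-142) = -142/9 ≈ -15.778)
L(-52, R(7, -14))/34470 - 21463/V = 7/34470 - 21463/(-142/9) = 7*(1/34470) - 21463*(-9/142) = 7/34470 + 193167/142 = 1664616871/1223685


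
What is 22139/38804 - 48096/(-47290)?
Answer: 1456635247/917520580 ≈ 1.5876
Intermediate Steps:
22139/38804 - 48096/(-47290) = 22139*(1/38804) - 48096*(-1/47290) = 22139/38804 + 24048/23645 = 1456635247/917520580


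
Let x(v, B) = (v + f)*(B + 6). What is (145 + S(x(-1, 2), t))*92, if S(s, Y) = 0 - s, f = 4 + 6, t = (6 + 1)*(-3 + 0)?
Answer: 6716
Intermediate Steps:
t = -21 (t = 7*(-3) = -21)
f = 10
x(v, B) = (6 + B)*(10 + v) (x(v, B) = (v + 10)*(B + 6) = (10 + v)*(6 + B) = (6 + B)*(10 + v))
S(s, Y) = -s
(145 + S(x(-1, 2), t))*92 = (145 - (60 + 6*(-1) + 10*2 + 2*(-1)))*92 = (145 - (60 - 6 + 20 - 2))*92 = (145 - 1*72)*92 = (145 - 72)*92 = 73*92 = 6716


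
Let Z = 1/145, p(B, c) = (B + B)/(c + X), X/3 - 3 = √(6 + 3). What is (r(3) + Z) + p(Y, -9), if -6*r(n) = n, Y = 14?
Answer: 6833/2610 ≈ 2.6180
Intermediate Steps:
X = 18 (X = 9 + 3*√(6 + 3) = 9 + 3*√9 = 9 + 3*3 = 9 + 9 = 18)
p(B, c) = 2*B/(18 + c) (p(B, c) = (B + B)/(c + 18) = (2*B)/(18 + c) = 2*B/(18 + c))
r(n) = -n/6
Z = 1/145 ≈ 0.0068966
(r(3) + Z) + p(Y, -9) = (-⅙*3 + 1/145) + 2*14/(18 - 9) = (-½ + 1/145) + 2*14/9 = -143/290 + 2*14*(⅑) = -143/290 + 28/9 = 6833/2610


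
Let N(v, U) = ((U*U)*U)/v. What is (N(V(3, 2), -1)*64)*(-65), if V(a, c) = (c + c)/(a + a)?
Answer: 6240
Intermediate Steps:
V(a, c) = c/a (V(a, c) = (2*c)/((2*a)) = (2*c)*(1/(2*a)) = c/a)
N(v, U) = U**3/v (N(v, U) = (U**2*U)/v = U**3/v)
(N(V(3, 2), -1)*64)*(-65) = (((-1)**3/((2/3)))*64)*(-65) = (-1/(2*(1/3))*64)*(-65) = (-1/2/3*64)*(-65) = (-1*3/2*64)*(-65) = -3/2*64*(-65) = -96*(-65) = 6240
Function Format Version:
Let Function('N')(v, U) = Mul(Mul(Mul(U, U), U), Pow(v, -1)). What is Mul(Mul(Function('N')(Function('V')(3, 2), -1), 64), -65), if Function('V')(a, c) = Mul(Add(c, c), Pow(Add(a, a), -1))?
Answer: 6240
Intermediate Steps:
Function('V')(a, c) = Mul(c, Pow(a, -1)) (Function('V')(a, c) = Mul(Mul(2, c), Pow(Mul(2, a), -1)) = Mul(Mul(2, c), Mul(Rational(1, 2), Pow(a, -1))) = Mul(c, Pow(a, -1)))
Function('N')(v, U) = Mul(Pow(U, 3), Pow(v, -1)) (Function('N')(v, U) = Mul(Mul(Pow(U, 2), U), Pow(v, -1)) = Mul(Pow(U, 3), Pow(v, -1)))
Mul(Mul(Function('N')(Function('V')(3, 2), -1), 64), -65) = Mul(Mul(Mul(Pow(-1, 3), Pow(Mul(2, Pow(3, -1)), -1)), 64), -65) = Mul(Mul(Mul(-1, Pow(Mul(2, Rational(1, 3)), -1)), 64), -65) = Mul(Mul(Mul(-1, Pow(Rational(2, 3), -1)), 64), -65) = Mul(Mul(Mul(-1, Rational(3, 2)), 64), -65) = Mul(Mul(Rational(-3, 2), 64), -65) = Mul(-96, -65) = 6240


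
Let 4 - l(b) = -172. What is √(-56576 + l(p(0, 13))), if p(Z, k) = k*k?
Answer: 20*I*√141 ≈ 237.49*I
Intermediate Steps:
p(Z, k) = k²
l(b) = 176 (l(b) = 4 - 1*(-172) = 4 + 172 = 176)
√(-56576 + l(p(0, 13))) = √(-56576 + 176) = √(-56400) = 20*I*√141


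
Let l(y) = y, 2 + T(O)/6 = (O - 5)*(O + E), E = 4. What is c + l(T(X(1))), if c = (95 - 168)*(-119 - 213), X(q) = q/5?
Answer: 602576/25 ≈ 24103.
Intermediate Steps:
X(q) = q/5 (X(q) = q*(1/5) = q/5)
T(O) = -12 + 6*(-5 + O)*(4 + O) (T(O) = -12 + 6*((O - 5)*(O + 4)) = -12 + 6*((-5 + O)*(4 + O)) = -12 + 6*(-5 + O)*(4 + O))
c = 24236 (c = -73*(-332) = 24236)
c + l(T(X(1))) = 24236 + (-132 - 6/5 + 6*((1/5)*1)**2) = 24236 + (-132 - 6*1/5 + 6*(1/5)**2) = 24236 + (-132 - 6/5 + 6*(1/25)) = 24236 + (-132 - 6/5 + 6/25) = 24236 - 3324/25 = 602576/25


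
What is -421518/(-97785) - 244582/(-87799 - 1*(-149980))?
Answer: 254884432/675596565 ≈ 0.37727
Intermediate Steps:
-421518/(-97785) - 244582/(-87799 - 1*(-149980)) = -421518*(-1/97785) - 244582/(-87799 + 149980) = 140506/32595 - 244582/62181 = 254884432/675596565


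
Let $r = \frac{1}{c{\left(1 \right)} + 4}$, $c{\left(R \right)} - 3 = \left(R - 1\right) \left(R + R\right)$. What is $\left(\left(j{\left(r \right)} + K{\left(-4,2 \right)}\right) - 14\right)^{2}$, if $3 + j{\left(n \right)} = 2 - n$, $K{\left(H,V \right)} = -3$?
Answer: $\frac{16129}{49} \approx 329.16$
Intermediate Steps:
$c{\left(R \right)} = 3 + 2 R \left(-1 + R\right)$ ($c{\left(R \right)} = 3 + \left(R - 1\right) \left(R + R\right) = 3 + \left(-1 + R\right) 2 R = 3 + 2 R \left(-1 + R\right)$)
$r = \frac{1}{7}$ ($r = \frac{1}{\left(3 - 2 + 2 \cdot 1^{2}\right) + 4} = \frac{1}{\left(3 - 2 + 2 \cdot 1\right) + 4} = \frac{1}{\left(3 - 2 + 2\right) + 4} = \frac{1}{3 + 4} = \frac{1}{7} \approx 0.14286$)
$j{\left(n \right)} = -1 - n$ ($j{\left(n \right)} = -3 - \left(-2 + n\right) = -1 - n$)
$\left(\left(j{\left(r \right)} + K{\left(-4,2 \right)}\right) - 14\right)^{2} = \left(\left(\left(-1 - \frac{1}{7}\right) - 3\right) - 14\right)^{2} = \left(\left(- \frac{8}{7} - 3\right) - 14\right)^{2} = \left(- \frac{29}{7} - 14\right)^{2} = \left(- \frac{127}{7}\right)^{2} = \frac{16129}{49}$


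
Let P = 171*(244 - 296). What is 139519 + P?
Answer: 130627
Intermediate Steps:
P = -8892 (P = 171*(-52) = -8892)
139519 + P = 139519 - 8892 = 130627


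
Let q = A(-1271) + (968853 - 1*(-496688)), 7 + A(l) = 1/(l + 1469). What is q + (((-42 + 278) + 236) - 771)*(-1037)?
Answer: 351568207/198 ≈ 1.7756e+6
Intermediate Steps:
A(l) = -7 + 1/(1469 + l) (A(l) = -7 + 1/(l + 1469) = -7 + 1/(1469 + l))
q = 290175733/198 (q = (-10282 - 7*(-1271))/(1469 - 1271) + (968853 - 1*(-496688)) = (-10282 + 8897)/198 + (968853 + 496688) = (1/198)*(-1385) + 1465541 = -1385/198 + 1465541 = 290175733/198 ≈ 1.4655e+6)
q + (((-42 + 278) + 236) - 771)*(-1037) = 290175733/198 + (((-42 + 278) + 236) - 771)*(-1037) = 290175733/198 + ((236 + 236) - 771)*(-1037) = 290175733/198 + (472 - 771)*(-1037) = 290175733/198 - 299*(-1037) = 290175733/198 + 310063 = 351568207/198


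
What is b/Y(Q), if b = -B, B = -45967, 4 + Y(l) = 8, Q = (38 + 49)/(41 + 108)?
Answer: 45967/4 ≈ 11492.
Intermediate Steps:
Q = 87/149 ≈ 0.58389
Y(l) = 4 (Y(l) = -4 + 8 = 4)
b = 45967 (b = -1*(-45967) = 45967)
b/Y(Q) = 45967/4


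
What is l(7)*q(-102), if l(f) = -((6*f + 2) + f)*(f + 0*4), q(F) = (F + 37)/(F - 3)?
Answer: -221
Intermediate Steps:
q(F) = (37 + F)/(-3 + F)
l(f) = -f*(2 + 7*f) (l(f) = -((2 + 6*f) + f)*(f + 0) = -(2 + 7*f)*f = -f*(2 + 7*f))
l(7)*q(-102) = (-1*7*(2 + 7*7))*((37 - 102)/(-3 - 102)) = (-1*7*(2 + 49))*(-65/(-105)) = (-1*7*51)*(-1/105*(-65)) = -357*13/21 = -221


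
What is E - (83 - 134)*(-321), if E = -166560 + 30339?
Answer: -152592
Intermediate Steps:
E = -136221
E - (83 - 134)*(-321) = -136221 - (83 - 134)*(-321) = -136221 - (-51)*(-321) = -136221 - 1*16371 = -136221 - 16371 = -152592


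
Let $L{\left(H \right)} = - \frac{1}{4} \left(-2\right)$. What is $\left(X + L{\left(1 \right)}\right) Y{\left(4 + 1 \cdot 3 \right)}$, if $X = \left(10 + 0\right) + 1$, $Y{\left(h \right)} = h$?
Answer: $\frac{161}{2} \approx 80.5$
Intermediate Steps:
$L{\left(H \right)} = \frac{1}{2}$ ($L{\left(H \right)} = \left(-1\right) \frac{1}{4} \left(-2\right) = \left(- \frac{1}{4}\right) \left(-2\right) = \frac{1}{2}$)
$X = 11$ ($X = 10 + 1 = 11$)
$\left(X + L{\left(1 \right)}\right) Y{\left(4 + 1 \cdot 3 \right)} = \left(11 + \frac{1}{2}\right) \left(4 + 1 \cdot 3\right) = \frac{23 \left(4 + 3\right)}{2} = \frac{23}{2} \cdot 7 = \frac{161}{2}$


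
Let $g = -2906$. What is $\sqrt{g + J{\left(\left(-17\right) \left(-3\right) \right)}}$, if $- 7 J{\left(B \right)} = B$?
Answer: $\frac{i \sqrt{142751}}{7} \approx 53.975 i$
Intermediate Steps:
$J{\left(B \right)} = - \frac{B}{7}$
$\sqrt{g + J{\left(\left(-17\right) \left(-3\right) \right)}} = \sqrt{-2906 - \frac{\left(-17\right) \left(-3\right)}{7}} = \sqrt{-2906 - \frac{51}{7}} = \sqrt{- \frac{20393}{7}} = \frac{i \sqrt{142751}}{7}$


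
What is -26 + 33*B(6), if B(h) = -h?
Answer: -224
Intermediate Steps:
-26 + 33*B(6) = -26 + 33*(-1*6) = -26 + 33*(-6) = -26 - 198 = -224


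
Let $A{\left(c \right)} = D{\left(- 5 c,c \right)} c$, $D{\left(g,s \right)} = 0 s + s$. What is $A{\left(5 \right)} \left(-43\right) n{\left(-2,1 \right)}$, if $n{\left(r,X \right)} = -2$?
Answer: $2150$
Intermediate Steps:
$D{\left(g,s \right)} = s$ ($D{\left(g,s \right)} = 0 + s = s$)
$A{\left(c \right)} = c^{2}$ ($A{\left(c \right)} = c c = c^{2}$)
$A{\left(5 \right)} \left(-43\right) n{\left(-2,1 \right)} = 5^{2} \left(-43\right) \left(-2\right) = 25 \left(-43\right) \left(-2\right) = \left(-1075\right) \left(-2\right) = 2150$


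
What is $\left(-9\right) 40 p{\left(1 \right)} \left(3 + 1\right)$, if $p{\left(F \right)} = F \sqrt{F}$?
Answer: $-1440$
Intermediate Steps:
$p{\left(F \right)} = F^{\frac{3}{2}}$
$\left(-9\right) 40 p{\left(1 \right)} \left(3 + 1\right) = \left(-9\right) 40 \cdot 1^{\frac{3}{2}} \left(3 + 1\right) = - 360 \cdot 1 \cdot 4 = \left(-360\right) 4 = -1440$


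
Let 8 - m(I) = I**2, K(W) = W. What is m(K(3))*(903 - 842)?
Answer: -61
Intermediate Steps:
m(I) = 8 - I**2
m(K(3))*(903 - 842) = (8 - 1*3**2)*(903 - 842) = (8 - 1*9)*61 = (8 - 9)*61 = -1*61 = -61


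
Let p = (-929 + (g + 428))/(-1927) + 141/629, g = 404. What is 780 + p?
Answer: 945757460/1212083 ≈ 780.27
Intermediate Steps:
p = 332720/1212083 (p = (-929 + (404 + 428))/(-1927) + 141/629 = (-929 + 832)*(-1/1927) + 141*(1/629) = -97*(-1/1927) + 141/629 = 97/1927 + 141/629 = 332720/1212083 ≈ 0.27450)
780 + p = 780 + 332720/1212083 = 945757460/1212083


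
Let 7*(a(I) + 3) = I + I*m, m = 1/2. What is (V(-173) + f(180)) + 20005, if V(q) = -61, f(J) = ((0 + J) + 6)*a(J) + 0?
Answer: 185922/7 ≈ 26560.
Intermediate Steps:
m = 1/2 (m = 1*(1/2) = 1/2 ≈ 0.50000)
a(I) = -3 + 3*I/14 (a(I) = -3 + (I + I*(1/2))/7 = -3 + (I + I/2)/7 = -3 + (3*I/2)/7 = -3 + 3*I/14)
f(J) = (-3 + 3*J/14)*(6 + J) (f(J) = ((0 + J) + 6)*(-3 + 3*J/14) + 0 = (J + 6)*(-3 + 3*J/14) + 0 = (6 + J)*(-3 + 3*J/14) + 0 = (-3 + 3*J/14)*(6 + J) + 0 = (-3 + 3*J/14)*(6 + J))
(V(-173) + f(180)) + 20005 = (-61 + 3*(-14 + 180)*(6 + 180)/14) + 20005 = (-61 + (3/14)*166*186) + 20005 = (-61 + 46314/7) + 20005 = 45887/7 + 20005 = 185922/7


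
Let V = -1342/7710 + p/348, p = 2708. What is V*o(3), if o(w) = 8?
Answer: 6803888/111795 ≈ 60.860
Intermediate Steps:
V = 850486/111795 (V = -1342/7710 + 2708/348 = -1342*1/7710 + 2708*(1/348) = -671/3855 + 677/87 = 850486/111795 ≈ 7.6076)
V*o(3) = (850486/111795)*8 = 6803888/111795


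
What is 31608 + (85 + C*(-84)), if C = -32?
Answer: 34381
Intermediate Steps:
31608 + (85 + C*(-84)) = 31608 + (85 - 32*(-84)) = 31608 + (85 + 2688) = 31608 + 2773 = 34381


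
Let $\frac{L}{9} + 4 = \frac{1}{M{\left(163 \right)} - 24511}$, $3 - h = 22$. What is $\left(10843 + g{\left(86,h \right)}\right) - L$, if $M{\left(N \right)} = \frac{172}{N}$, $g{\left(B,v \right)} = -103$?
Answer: $\frac{14350475121}{1331707} \approx 10776.0$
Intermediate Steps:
$h = -19$ ($h = 3 - 22 = -19$)
$L = - \frac{47941941}{1331707}$ ($L = -36 + \frac{9}{\frac{172}{163} - 24511} = -36 + \frac{9}{- \frac{3995121}{163}} = -36 + 9 \left(- \frac{163}{3995121}\right) = -36 - \frac{489}{1331707} = - \frac{47941941}{1331707} \approx -36.0$)
$\left(10843 + g{\left(86,h \right)}\right) - L = \left(10843 - 103\right) - - \frac{47941941}{1331707} = 10740 + \frac{47941941}{1331707} = \frac{14350475121}{1331707}$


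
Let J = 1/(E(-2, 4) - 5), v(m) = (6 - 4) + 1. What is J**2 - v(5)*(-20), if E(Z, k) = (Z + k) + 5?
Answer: 241/4 ≈ 60.250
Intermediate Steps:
v(m) = 3 (v(m) = 2 + 1 = 3)
E(Z, k) = 5 + Z + k
J = 1/2 (J = 1/((5 - 2 + 4) - 5) = 1/(7 - 5) = 1/2 ≈ 0.50000)
J**2 - v(5)*(-20) = (1/2)**2 - 1*3*(-20) = 1/4 - 3*(-20) = 1/4 + 60 = 241/4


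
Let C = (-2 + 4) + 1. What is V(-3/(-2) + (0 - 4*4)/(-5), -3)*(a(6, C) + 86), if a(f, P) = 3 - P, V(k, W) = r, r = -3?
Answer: -258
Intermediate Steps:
V(k, W) = -3
C = 3 (C = 2 + 1 = 3)
V(-3/(-2) + (0 - 4*4)/(-5), -3)*(a(6, C) + 86) = -3*((3 - 1*3) + 86) = -3*((3 - 3) + 86) = -3*(0 + 86) = -3*86 = -258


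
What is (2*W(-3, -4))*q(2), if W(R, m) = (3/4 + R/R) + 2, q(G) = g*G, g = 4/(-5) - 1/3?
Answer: -17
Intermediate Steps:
g = -17/15 (g = 4*(-⅕) - 1*⅓ = -⅘ - ⅓ = -17/15 ≈ -1.1333)
q(G) = -17*G/15
W(R, m) = 15/4 (W(R, m) = (3*(¼) + 1) + 2 = (¾ + 1) + 2 = 7/4 + 2 = 15/4)
(2*W(-3, -4))*q(2) = (2*(15/4))*(-17/15*2) = (15/2)*(-34/15) = -17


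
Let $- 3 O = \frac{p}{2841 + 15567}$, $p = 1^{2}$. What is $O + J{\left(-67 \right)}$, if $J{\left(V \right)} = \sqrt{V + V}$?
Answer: $- \frac{1}{55224} + i \sqrt{134} \approx -1.8108 \cdot 10^{-5} + 11.576 i$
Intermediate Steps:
$p = 1$
$J{\left(V \right)} = \sqrt{2} \sqrt{V}$ ($J{\left(V \right)} = \sqrt{2 V} = \sqrt{2} \sqrt{V}$)
$O = - \frac{1}{55224}$ ($O = - \frac{1 \frac{1}{2841 + 15567}}{3} = - \frac{1 \cdot \frac{1}{18408}}{3} = \left(- \frac{1}{3}\right) \frac{1}{18408} = - \frac{1}{55224} \approx -1.8108 \cdot 10^{-5}$)
$O + J{\left(-67 \right)} = - \frac{1}{55224} + \sqrt{2} \sqrt{-67} = - \frac{1}{55224} + \sqrt{2} i \sqrt{67} = - \frac{1}{55224} + i \sqrt{134}$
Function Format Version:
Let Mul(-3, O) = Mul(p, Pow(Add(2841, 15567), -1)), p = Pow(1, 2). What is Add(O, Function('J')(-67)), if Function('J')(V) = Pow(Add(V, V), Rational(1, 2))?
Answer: Add(Rational(-1, 55224), Mul(I, Pow(134, Rational(1, 2)))) ≈ Add(-1.8108e-5, Mul(11.576, I))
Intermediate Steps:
p = 1
Function('J')(V) = Mul(Pow(2, Rational(1, 2)), Pow(V, Rational(1, 2))) (Function('J')(V) = Pow(Mul(2, V), Rational(1, 2)) = Mul(Pow(2, Rational(1, 2)), Pow(V, Rational(1, 2))))
O = Rational(-1, 55224) (O = Mul(Rational(-1, 3), Mul(1, Pow(Add(2841, 15567), -1))) = Mul(Rational(-1, 3), Mul(1, Pow(18408, -1))) = Mul(Rational(-1, 3), Mul(1, Rational(1, 18408))) = Mul(Rational(-1, 3), Rational(1, 18408)) = Rational(-1, 55224) ≈ -1.8108e-5)
Add(O, Function('J')(-67)) = Add(Rational(-1, 55224), Mul(Pow(2, Rational(1, 2)), Pow(-67, Rational(1, 2)))) = Add(Rational(-1, 55224), Mul(Pow(2, Rational(1, 2)), Mul(I, Pow(67, Rational(1, 2))))) = Add(Rational(-1, 55224), Mul(I, Pow(134, Rational(1, 2))))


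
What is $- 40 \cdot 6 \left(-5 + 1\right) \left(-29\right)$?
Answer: $-27840$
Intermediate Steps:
$- 40 \cdot 6 \left(-5 + 1\right) \left(-29\right) = - 40 \cdot 6 \left(-4\right) \left(-29\right) = \left(-40\right) \left(-24\right) \left(-29\right) = 960 \left(-29\right) = -27840$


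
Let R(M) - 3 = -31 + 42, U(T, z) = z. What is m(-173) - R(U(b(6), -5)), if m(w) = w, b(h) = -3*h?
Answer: -187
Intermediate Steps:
R(M) = 14 (R(M) = 3 + (-31 + 42) = 3 + 11 = 14)
m(-173) - R(U(b(6), -5)) = -173 - 1*14 = -173 - 14 = -187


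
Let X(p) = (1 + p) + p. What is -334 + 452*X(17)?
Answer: 15486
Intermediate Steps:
X(p) = 1 + 2*p
-334 + 452*X(17) = -334 + 452*(1 + 2*17) = -334 + 452*(1 + 34) = -334 + 452*35 = -334 + 15820 = 15486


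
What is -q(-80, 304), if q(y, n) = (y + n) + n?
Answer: -528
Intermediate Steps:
q(y, n) = y + 2*n (q(y, n) = (n + y) + n = y + 2*n)
-q(-80, 304) = -(-80 + 2*304) = -(-80 + 608) = -1*528 = -528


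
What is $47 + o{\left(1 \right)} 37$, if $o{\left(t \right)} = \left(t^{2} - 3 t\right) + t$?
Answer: $10$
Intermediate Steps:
$o{\left(t \right)} = t^{2} - 2 t$
$47 + o{\left(1 \right)} 37 = 47 + 1 \left(-2 + 1\right) 37 = 47 + 1 \left(-1\right) 37 = 47 - 37 = 10$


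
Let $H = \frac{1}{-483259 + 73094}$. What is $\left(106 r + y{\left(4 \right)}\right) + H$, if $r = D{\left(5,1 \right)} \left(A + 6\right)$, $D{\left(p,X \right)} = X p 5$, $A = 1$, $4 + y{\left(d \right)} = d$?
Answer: $\frac{7608560749}{410165} \approx 18550.0$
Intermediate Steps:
$y{\left(d \right)} = -4 + d$
$D{\left(p,X \right)} = 5 X p$
$r = 175$ ($r = 5 \cdot 1 \cdot 5 \left(1 + 6\right) = 25 \cdot 7 = 175$)
$H = - \frac{1}{410165}$ ($H = \frac{1}{-410165} = - \frac{1}{410165} \approx -2.438 \cdot 10^{-6}$)
$\left(106 r + y{\left(4 \right)}\right) + H = \left(106 \cdot 175 + \left(-4 + 4\right)\right) - \frac{1}{410165} = \left(18550 + 0\right) - \frac{1}{410165} = 18550 - \frac{1}{410165} = \frac{7608560749}{410165}$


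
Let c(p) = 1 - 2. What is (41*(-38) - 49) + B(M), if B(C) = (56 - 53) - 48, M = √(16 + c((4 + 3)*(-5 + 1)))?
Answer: -1652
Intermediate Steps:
c(p) = -1
M = √15 (M = √(16 - 1) = √15 ≈ 3.8730)
B(C) = -45 (B(C) = 3 - 48 = -45)
(41*(-38) - 49) + B(M) = (41*(-38) - 49) - 45 = (-1558 - 49) - 45 = -1607 - 45 = -1652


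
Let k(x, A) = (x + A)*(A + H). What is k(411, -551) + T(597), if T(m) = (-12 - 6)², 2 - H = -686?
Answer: -18856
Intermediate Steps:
H = 688 (H = 2 - 1*(-686) = 2 + 686 = 688)
T(m) = 324 (T(m) = (-18)² = 324)
k(x, A) = (688 + A)*(A + x) (k(x, A) = (x + A)*(A + 688) = (A + x)*(688 + A) = (688 + A)*(A + x))
k(411, -551) + T(597) = ((-551)² + 688*(-551) + 688*411 - 551*411) + 324 = (303601 - 379088 + 282768 - 226461) + 324 = -19180 + 324 = -18856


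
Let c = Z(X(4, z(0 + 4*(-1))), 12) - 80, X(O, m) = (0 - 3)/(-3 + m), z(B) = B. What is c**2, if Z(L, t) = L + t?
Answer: 223729/49 ≈ 4565.9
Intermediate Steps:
X(O, m) = -3/(-3 + m)
c = -473/7 (c = (-3/(-3 + (0 + 4*(-1))) + 12) - 80 = (-3/(-3 + (0 - 4)) + 12) - 80 = (-3/(-3 - 4) + 12) - 80 = (-3/(-7) + 12) - 80 = (-3*(-1/7) + 12) - 80 = (3/7 + 12) - 80 = 87/7 - 80 = -473/7 ≈ -67.571)
c**2 = (-473/7)**2 = 223729/49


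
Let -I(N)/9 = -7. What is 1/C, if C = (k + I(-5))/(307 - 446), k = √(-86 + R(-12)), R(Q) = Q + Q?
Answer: -8757/4079 + 139*I*√110/4079 ≈ -2.1469 + 0.3574*I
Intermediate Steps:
R(Q) = 2*Q
I(N) = 63 (I(N) = -9*(-7) = 63)
k = I*√110 (k = √(-86 + 2*(-12)) = √(-86 - 24) = √(-110) = I*√110 ≈ 10.488*I)
C = -63/139 - I*√110/139 (C = (I*√110 + 63)/(307 - 446) = (63 + I*√110)/(-139) = (63 + I*√110)*(-1/139) = -63/139 - I*√110/139 ≈ -0.45324 - 0.075454*I)
1/C = 1/(-63/139 - I*√110/139)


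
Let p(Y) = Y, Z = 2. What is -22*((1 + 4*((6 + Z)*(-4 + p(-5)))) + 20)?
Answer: 5874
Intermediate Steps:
-22*((1 + 4*((6 + Z)*(-4 + p(-5)))) + 20) = -22*((1 + 4*((6 + 2)*(-4 - 5))) + 20) = -22*((1 + 4*(8*(-9))) + 20) = -22*((1 + 4*(-72)) + 20) = -22*((1 - 288) + 20) = -22*(-287 + 20) = -22*(-267) = 5874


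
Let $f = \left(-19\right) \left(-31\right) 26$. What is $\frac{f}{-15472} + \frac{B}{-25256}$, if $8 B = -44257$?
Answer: $- \frac{150588673}{195380416} \approx -0.77075$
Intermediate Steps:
$B = - \frac{44257}{8}$ ($B = \frac{1}{8} \left(-44257\right) = - \frac{44257}{8} \approx -5532.1$)
$f = 15314$ ($f = 589 \cdot 26 = 15314$)
$\frac{f}{-15472} + \frac{B}{-25256} = \frac{15314}{-15472} - \frac{44257}{8 \left(-25256\right)} = 15314 \left(- \frac{1}{15472}\right) - - \frac{44257}{202048} = - \frac{7657}{7736} + \frac{44257}{202048} = - \frac{150588673}{195380416}$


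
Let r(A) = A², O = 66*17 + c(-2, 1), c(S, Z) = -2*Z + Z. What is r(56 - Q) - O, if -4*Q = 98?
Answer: 21437/4 ≈ 5359.3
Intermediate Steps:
c(S, Z) = -Z
Q = -49/2 (Q = -¼*98 = -49/2 ≈ -24.500)
O = 1121 (O = 66*17 - 1*1 = 1122 - 1 = 1121)
r(56 - Q) - O = (56 - 1*(-49/2))² - 1*1121 = (56 + 49/2)² - 1121 = (161/2)² - 1121 = 25921/4 - 1121 = 21437/4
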